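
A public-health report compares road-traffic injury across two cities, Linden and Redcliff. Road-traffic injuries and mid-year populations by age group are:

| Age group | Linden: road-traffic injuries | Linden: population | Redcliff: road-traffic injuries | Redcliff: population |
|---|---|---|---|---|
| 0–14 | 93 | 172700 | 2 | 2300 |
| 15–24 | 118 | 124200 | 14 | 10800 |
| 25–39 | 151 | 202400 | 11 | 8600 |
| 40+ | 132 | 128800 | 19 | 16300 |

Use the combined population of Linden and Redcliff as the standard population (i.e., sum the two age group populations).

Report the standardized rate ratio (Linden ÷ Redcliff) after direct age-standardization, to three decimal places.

Age-specific rates per 100000 for Linden: 53.85, 95.01, 74.60, 102.48.
For Redcliff: 86.96, 129.63, 127.91, 116.56.
Combined standard total = 666100; weights = 0.2627, 0.2027, 0.3168, 0.2178.
Linden: 0.2627×53.85 + 0.2027×95.01 + 0.3168×74.60 + 0.2178×102.48 = 79.3605 per 100000.
Redcliff: 0.2627×86.96 + 0.2027×129.63 + 0.3168×127.91 + 0.2178×116.56 = 115.0267 per 100000.
Ratio = 79.3605 ÷ 115.0267 = 0.68993.

0.690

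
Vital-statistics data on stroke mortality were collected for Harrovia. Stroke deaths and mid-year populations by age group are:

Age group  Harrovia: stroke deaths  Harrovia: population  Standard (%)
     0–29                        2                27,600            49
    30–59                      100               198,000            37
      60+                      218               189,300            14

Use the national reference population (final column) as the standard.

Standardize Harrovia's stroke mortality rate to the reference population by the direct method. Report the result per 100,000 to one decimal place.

38.4

Age-specific rates per 100,000 for Harrovia: 7.25, 50.51, 115.16.
Standard weights: 0.49, 0.37, 0.14.
Standardized rate: 0.4900×7.25 + 0.3700×50.51 + 0.1400×115.16 = 38.3602 per 100,000.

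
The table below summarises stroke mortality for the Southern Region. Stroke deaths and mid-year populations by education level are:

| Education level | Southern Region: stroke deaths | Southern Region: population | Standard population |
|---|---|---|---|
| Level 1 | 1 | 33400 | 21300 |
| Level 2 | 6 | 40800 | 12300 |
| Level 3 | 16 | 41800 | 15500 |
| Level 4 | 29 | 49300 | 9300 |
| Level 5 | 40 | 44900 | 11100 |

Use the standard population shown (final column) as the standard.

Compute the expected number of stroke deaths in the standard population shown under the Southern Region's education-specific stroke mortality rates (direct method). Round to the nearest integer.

Education-specific rates per 100000 for the Southern Region: 2.99, 14.71, 38.28, 58.82, 89.09.
Expected stroke deaths = Σ (standard pop × education-specific rate ÷ 100000)
= 21300×2.99/100000 + 12300×14.71/100000 + 15500×38.28/100000 + 9300×58.82/100000 + 11100×89.09/100000
= 0.64 + 1.81 + 5.93 + 5.47 + 9.89 = 23.74.

24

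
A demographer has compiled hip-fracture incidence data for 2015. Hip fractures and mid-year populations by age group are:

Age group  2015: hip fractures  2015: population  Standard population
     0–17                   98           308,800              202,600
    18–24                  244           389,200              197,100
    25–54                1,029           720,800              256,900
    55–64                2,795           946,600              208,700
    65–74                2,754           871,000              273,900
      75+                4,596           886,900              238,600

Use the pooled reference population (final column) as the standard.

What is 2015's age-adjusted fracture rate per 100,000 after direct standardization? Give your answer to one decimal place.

Age-specific rates per 100,000 for 2015: 31.74, 62.69, 142.76, 295.27, 316.19, 518.21.
Standard total = 1,377,800; weights = 0.1470, 0.1431, 0.1865, 0.1515, 0.1988, 0.1732.
Standardized rate: 0.1470×31.74 + 0.1431×62.69 + 0.1865×142.76 + 0.1515×295.27 + 0.1988×316.19 + 0.1732×518.21 = 237.5758 per 100,000.

237.6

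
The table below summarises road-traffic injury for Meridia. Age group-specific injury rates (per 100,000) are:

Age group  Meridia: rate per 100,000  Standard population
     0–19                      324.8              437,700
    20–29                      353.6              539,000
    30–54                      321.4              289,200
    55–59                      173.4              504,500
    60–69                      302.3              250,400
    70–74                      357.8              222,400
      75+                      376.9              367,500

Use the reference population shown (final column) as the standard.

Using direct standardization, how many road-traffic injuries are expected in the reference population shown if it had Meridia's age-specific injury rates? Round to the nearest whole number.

Expected road-traffic injuries = Σ (standard pop × age-specific rate ÷ 100,000)
= 437,700×324.8/100,000 + 539,000×353.6/100,000 + 289,200×321.4/100,000 + 504,500×173.4/100,000 + 250,400×302.3/100,000 + 222,400×357.8/100,000 + 367,500×376.9/100,000
= 1421.65 + 1905.90 + 929.49 + 874.80 + 756.96 + 795.75 + 1385.11 = 8069.66.

8070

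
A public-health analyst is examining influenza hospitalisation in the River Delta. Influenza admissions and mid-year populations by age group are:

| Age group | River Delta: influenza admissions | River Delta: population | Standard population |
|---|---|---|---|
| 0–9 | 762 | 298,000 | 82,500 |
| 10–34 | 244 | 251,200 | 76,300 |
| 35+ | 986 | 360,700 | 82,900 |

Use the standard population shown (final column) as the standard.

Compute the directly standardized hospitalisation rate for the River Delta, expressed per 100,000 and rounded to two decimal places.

211.70

Age-specific rates per 100,000 for the River Delta: 255.70, 97.13, 273.36.
Standard total = 241,700; weights = 0.3413, 0.3157, 0.3430.
Standardized rate: 0.3413×255.70 + 0.3157×97.13 + 0.3430×273.36 = 211.7016 per 100,000.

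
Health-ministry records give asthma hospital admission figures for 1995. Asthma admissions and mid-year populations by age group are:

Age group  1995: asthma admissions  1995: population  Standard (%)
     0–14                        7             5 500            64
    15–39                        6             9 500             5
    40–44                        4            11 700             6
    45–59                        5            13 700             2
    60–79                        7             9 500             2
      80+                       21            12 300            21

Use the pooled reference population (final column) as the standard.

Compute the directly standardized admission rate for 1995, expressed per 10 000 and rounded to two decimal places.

12.47

Age-specific rates per 10 000 for 1995: 12.73, 6.32, 3.42, 3.65, 7.37, 17.07.
Standard weights: 0.64, 0.05, 0.06, 0.02, 0.02, 0.21.
Standardized rate: 0.6400×12.73 + 0.0500×6.32 + 0.0600×3.42 + 0.0200×3.65 + 0.0200×7.37 + 0.2100×17.07 = 12.4721 per 10 000.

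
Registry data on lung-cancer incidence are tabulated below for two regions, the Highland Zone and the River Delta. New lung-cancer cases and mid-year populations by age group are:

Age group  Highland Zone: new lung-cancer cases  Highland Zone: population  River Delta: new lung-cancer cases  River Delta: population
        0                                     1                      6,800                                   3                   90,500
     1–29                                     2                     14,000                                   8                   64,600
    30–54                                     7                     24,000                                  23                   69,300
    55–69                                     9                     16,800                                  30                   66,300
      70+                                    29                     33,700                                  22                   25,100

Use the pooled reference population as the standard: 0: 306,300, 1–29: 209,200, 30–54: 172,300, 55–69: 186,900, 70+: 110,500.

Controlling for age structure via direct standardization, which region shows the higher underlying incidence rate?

Highland Zone

Age-specific rates per 100,000 for the Highland Zone: 14.71, 14.29, 29.17, 53.57, 86.05.
For the River Delta: 3.31, 12.38, 33.19, 45.25, 87.65.
Standard total = 985,200; weights = 0.3109, 0.2123, 0.1749, 0.1897, 0.1122.
The Highland Zone: 0.3109×14.71 + 0.2123×14.29 + 0.1749×29.17 + 0.1897×53.57 + 0.1122×86.05 = 32.5211 per 100,000.
The River Delta: 0.3109×3.31 + 0.2123×12.38 + 0.1749×33.19 + 0.1897×45.25 + 0.1122×87.65 = 27.8794 per 100,000.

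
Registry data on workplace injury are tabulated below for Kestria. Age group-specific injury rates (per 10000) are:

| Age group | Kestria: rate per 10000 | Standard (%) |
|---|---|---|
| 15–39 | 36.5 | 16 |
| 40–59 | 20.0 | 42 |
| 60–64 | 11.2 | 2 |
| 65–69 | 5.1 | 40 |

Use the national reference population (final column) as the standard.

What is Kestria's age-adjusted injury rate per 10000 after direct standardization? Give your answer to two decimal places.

16.50

Standard weights: 0.16, 0.42, 0.02, 0.40.
Standardized rate: 0.1600×36.5 + 0.4200×20.0 + 0.0200×11.2 + 0.4000×5.1 = 16.5040 per 10000.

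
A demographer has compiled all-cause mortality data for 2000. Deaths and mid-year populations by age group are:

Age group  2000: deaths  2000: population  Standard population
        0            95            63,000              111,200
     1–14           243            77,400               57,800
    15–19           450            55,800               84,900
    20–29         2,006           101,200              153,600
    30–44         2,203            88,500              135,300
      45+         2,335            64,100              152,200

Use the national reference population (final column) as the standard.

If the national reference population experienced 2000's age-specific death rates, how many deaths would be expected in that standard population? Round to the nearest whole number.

12991

Age-specific rates per 100,000 for 2000: 150.79, 313.95, 806.45, 1982.21, 2489.27, 3642.75.
Expected deaths = Σ (standard pop × age-specific rate ÷ 100,000)
= 111,200×150.79/100,000 + 57,800×313.95/100,000 + 84,900×806.45/100,000 + 153,600×1982.21/100,000 + 135,300×2489.27/100,000 + 152,200×3642.75/100,000
= 167.68 + 181.47 + 684.68 + 3044.68 + 3367.98 + 5544.26 = 12990.74.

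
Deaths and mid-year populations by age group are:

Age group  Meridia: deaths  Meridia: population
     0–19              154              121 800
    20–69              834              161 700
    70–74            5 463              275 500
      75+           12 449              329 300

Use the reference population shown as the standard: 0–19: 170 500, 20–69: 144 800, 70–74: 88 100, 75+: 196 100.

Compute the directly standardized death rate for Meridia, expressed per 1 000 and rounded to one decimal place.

Age-specific rates per 1 000 for Meridia: 1.264, 5.158, 19.829, 37.804.
Standard total = 599 500; weights = 0.2844, 0.2415, 0.1470, 0.3271.
Standardized rate: 0.2844×1.264 + 0.2415×5.158 + 0.1470×19.829 + 0.3271×37.804 = 16.8855 per 1 000.

16.9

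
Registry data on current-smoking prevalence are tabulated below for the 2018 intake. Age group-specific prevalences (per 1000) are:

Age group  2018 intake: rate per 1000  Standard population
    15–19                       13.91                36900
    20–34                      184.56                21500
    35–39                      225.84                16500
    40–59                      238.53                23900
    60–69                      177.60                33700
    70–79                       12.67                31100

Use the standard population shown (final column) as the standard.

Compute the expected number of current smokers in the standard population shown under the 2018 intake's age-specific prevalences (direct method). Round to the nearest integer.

20288

Expected current smokers = Σ (standard pop × age-specific rate ÷ 1000)
= 36900×13.91/1000 + 21500×184.56/1000 + 16500×225.84/1000 + 23900×238.53/1000 + 33700×177.60/1000 + 31100×12.67/1000
= 513.28 + 3968.04 + 3726.36 + 5700.87 + 5985.12 + 394.04 = 20287.70.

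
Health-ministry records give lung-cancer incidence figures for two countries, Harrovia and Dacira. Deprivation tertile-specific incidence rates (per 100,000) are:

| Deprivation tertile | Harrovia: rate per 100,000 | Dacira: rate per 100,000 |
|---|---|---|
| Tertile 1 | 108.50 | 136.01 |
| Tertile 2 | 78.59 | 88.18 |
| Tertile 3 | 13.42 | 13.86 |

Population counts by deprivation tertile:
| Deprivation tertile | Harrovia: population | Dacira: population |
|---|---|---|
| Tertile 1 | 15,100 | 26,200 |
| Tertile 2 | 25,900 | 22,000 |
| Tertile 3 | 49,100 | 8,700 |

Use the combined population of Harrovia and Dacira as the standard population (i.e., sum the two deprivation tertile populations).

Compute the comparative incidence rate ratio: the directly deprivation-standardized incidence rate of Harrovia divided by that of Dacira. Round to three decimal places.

0.848

Combined standard total = 147,000; weights = 0.2810, 0.3259, 0.3932.
Harrovia: 0.2810×108.50 + 0.3259×78.59 + 0.3932×13.42 = 61.3686 per 100,000.
Dacira: 0.2810×136.01 + 0.3259×88.18 + 0.3932×13.86 = 72.3955 per 100,000.
Ratio = 61.3686 ÷ 72.3955 = 0.84769.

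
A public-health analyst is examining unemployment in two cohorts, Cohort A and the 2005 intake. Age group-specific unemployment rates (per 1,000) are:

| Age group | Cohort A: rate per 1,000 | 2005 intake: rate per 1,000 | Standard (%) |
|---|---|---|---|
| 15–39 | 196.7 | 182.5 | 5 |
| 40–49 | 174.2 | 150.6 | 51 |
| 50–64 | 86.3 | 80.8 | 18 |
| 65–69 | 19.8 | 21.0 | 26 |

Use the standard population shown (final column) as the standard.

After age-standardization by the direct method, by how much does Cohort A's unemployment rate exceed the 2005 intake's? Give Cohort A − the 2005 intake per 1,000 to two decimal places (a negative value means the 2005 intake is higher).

13.42

Standard weights: 0.05, 0.51, 0.18, 0.26.
Cohort A: 0.0500×196.7 + 0.5100×174.2 + 0.1800×86.3 + 0.2600×19.8 = 119.3590 per 1,000.
The 2005 intake: 0.0500×182.5 + 0.5100×150.6 + 0.1800×80.8 + 0.2600×21.0 = 105.9350 per 1,000.
Difference = 119.3590 − 105.9350 = 13.4240.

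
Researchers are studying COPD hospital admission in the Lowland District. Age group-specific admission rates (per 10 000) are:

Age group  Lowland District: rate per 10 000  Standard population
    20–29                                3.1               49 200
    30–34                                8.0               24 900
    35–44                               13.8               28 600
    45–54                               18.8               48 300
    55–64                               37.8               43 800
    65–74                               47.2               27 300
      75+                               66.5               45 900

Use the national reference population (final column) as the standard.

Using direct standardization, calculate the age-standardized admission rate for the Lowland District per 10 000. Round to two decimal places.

28.55

Standard total = 268 000; weights = 0.1836, 0.0929, 0.1067, 0.1802, 0.1634, 0.1019, 0.1713.
Standardized rate: 0.1836×3.1 + 0.0929×8.0 + 0.1067×13.8 + 0.1802×18.8 + 0.1634×37.8 + 0.1019×47.2 + 0.1713×66.5 = 28.5485 per 10 000.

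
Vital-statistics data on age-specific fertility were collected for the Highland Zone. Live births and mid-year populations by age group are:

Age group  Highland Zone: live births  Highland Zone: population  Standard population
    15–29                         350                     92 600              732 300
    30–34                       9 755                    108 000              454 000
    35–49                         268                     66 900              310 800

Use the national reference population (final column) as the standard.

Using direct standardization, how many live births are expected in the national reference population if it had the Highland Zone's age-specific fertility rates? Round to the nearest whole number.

Age-specific rates per 1 000 for the Highland Zone: 3.780, 90.324, 4.006.
Expected live births = Σ (standard pop × age-specific rate ÷ 1 000)
= 732 300×3.780/1 000 + 454 000×90.324/1 000 + 310 800×4.006/1 000
= 2767.87 + 41007.13 + 1245.06 = 45020.06.

45020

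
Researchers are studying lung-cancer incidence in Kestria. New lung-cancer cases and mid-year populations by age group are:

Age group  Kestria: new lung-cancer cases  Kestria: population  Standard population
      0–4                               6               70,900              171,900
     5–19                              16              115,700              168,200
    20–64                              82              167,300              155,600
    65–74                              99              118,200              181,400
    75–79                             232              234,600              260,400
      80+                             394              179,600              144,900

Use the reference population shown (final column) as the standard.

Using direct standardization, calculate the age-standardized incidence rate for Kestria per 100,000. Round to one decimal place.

Age-specific rates per 100,000 for Kestria: 8.46, 13.83, 49.01, 83.76, 98.89, 219.38.
Standard total = 1,082,400; weights = 0.1588, 0.1554, 0.1438, 0.1676, 0.2406, 0.1339.
Standardized rate: 0.1588×8.46 + 0.1554×13.83 + 0.1438×49.01 + 0.1676×83.76 + 0.2406×98.89 + 0.1339×219.38 = 77.7344 per 100,000.

77.7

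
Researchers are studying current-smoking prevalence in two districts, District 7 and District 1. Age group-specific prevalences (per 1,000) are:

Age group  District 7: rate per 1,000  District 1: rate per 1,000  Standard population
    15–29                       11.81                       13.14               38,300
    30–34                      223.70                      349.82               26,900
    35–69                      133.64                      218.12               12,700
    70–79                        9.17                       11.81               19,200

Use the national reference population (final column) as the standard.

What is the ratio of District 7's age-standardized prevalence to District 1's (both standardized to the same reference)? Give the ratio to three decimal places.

Standard total = 97,100; weights = 0.3944, 0.2770, 0.1308, 0.1977.
District 7: 0.3944×11.81 + 0.2770×223.70 + 0.1308×133.64 + 0.1977×9.17 = 85.9232 per 1,000.
District 1: 0.3944×13.14 + 0.2770×349.82 + 0.1308×218.12 + 0.1977×11.81 = 132.9588 per 1,000.
Ratio = 85.9232 ÷ 132.9588 = 0.64624.

0.646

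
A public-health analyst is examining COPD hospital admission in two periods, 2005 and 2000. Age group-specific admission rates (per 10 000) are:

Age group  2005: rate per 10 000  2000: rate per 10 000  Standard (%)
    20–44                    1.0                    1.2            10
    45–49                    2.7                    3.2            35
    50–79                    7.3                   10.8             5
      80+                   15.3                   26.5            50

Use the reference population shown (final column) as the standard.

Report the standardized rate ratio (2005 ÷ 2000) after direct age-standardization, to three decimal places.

Standard weights: 0.10, 0.35, 0.05, 0.50.
2005: 0.1000×1.0 + 0.3500×2.7 + 0.0500×7.3 + 0.5000×15.3 = 9.0600 per 10 000.
2000: 0.1000×1.2 + 0.3500×3.2 + 0.0500×10.8 + 0.5000×26.5 = 15.0300 per 10 000.
Ratio = 9.0600 ÷ 15.0300 = 0.60279.

0.603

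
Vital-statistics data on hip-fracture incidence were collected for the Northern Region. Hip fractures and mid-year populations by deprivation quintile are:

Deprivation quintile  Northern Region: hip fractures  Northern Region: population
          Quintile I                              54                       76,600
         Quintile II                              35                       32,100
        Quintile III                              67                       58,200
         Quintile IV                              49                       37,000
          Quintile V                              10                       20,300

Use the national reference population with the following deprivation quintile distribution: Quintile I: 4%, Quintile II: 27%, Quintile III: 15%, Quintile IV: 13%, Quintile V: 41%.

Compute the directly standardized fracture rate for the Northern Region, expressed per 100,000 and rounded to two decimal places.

86.94

Deprivation-specific rates per 100,000 for the Northern Region: 70.50, 109.03, 115.12, 132.43, 49.26.
Standard weights: 0.04, 0.27, 0.15, 0.13, 0.41.
Standardized rate: 0.0400×70.50 + 0.2700×109.03 + 0.1500×115.12 + 0.1300×132.43 + 0.4100×49.26 = 86.9404 per 100,000.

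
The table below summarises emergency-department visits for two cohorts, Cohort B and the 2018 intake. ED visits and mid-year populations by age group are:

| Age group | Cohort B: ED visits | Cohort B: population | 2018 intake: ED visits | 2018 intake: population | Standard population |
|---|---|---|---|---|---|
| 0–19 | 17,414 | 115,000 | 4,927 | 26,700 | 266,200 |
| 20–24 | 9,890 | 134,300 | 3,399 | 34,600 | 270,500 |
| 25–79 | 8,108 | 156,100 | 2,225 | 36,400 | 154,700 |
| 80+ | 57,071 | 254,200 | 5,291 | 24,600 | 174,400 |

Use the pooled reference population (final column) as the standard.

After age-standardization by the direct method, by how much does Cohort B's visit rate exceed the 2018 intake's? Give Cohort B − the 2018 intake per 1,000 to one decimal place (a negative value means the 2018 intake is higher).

Age-specific rates per 1,000 for Cohort B: 151.426, 73.641, 51.941, 224.512.
For the 2018 intake: 184.532, 98.237, 61.126, 215.081.
Standard total = 865,800; weights = 0.3075, 0.3124, 0.1787, 0.2014.
Cohort B: 0.3075×151.426 + 0.3124×73.641 + 0.1787×51.941 + 0.2014×224.512 = 124.0699 per 1,000.
The 2018 intake: 0.3075×184.532 + 0.3124×98.237 + 0.1787×61.126 + 0.2014×215.081 = 141.6746 per 1,000.
Difference = 124.0699 − 141.6746 = -17.6047.

-17.6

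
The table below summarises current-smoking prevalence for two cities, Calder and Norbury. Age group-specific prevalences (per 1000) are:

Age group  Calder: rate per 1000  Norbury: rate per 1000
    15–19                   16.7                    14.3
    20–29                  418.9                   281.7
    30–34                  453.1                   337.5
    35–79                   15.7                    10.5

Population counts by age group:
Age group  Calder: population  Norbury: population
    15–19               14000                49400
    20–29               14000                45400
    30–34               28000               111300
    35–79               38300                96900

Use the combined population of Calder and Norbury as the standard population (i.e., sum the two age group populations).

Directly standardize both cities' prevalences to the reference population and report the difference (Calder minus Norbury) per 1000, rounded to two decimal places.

Combined standard total = 397300; weights = 0.1596, 0.1495, 0.3506, 0.3403.
Calder: 0.1596×16.7 + 0.1495×418.9 + 0.3506×453.1 + 0.3403×15.7 = 229.5014 per 1000.
Norbury: 0.1596×14.3 + 0.1495×281.7 + 0.3506×337.5 + 0.3403×10.5 = 166.3049 per 1000.
Difference = 229.5014 − 166.3049 = 63.1965.

63.20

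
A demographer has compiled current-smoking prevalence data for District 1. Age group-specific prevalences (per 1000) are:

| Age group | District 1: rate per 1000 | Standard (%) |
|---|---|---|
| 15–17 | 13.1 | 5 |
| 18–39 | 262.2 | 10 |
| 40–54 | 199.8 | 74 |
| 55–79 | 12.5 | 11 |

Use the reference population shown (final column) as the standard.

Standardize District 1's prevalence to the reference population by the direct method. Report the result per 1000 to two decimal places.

Standard weights: 0.05, 0.10, 0.74, 0.11.
Standardized rate: 0.0500×13.1 + 0.1000×262.2 + 0.7400×199.8 + 0.1100×12.5 = 176.1020 per 1000.

176.10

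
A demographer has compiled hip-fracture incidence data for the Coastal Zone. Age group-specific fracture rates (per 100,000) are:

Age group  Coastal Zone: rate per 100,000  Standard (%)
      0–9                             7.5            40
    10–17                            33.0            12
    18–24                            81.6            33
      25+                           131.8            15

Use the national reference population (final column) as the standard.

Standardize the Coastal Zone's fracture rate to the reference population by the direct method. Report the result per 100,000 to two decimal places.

53.66

Standard weights: 0.40, 0.12, 0.33, 0.15.
Standardized rate: 0.4000×7.5 + 0.1200×33.0 + 0.3300×81.6 + 0.1500×131.8 = 53.6580 per 100,000.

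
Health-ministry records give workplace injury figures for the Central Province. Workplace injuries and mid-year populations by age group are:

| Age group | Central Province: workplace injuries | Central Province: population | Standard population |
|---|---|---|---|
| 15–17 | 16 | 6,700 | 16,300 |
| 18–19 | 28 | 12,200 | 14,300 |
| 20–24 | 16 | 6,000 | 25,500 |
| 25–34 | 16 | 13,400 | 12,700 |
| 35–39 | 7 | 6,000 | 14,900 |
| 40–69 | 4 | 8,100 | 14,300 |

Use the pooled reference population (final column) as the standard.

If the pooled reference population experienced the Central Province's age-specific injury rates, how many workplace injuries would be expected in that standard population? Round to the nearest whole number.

179

Age-specific rates per 10,000 for the Central Province: 23.88, 22.95, 26.67, 11.94, 11.67, 4.94.
Expected workplace injuries = Σ (standard pop × age-specific rate ÷ 10,000)
= 16,300×23.88/10,000 + 14,300×22.95/10,000 + 25,500×26.67/10,000 + 12,700×11.94/10,000 + 14,900×11.67/10,000 + 14,300×4.94/10,000
= 38.93 + 32.82 + 68.00 + 15.16 + 17.38 + 7.06 = 179.35.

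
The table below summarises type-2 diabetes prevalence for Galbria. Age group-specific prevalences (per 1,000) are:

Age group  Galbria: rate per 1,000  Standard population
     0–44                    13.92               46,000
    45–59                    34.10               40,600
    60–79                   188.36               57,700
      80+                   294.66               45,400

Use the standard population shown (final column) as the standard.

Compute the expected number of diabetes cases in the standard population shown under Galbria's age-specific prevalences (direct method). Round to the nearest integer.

Expected diabetes cases = Σ (standard pop × age-specific rate ÷ 1,000)
= 46,000×13.92/1,000 + 40,600×34.10/1,000 + 57,700×188.36/1,000 + 45,400×294.66/1,000
= 640.32 + 1384.46 + 10868.37 + 13377.56 = 26270.72.

26271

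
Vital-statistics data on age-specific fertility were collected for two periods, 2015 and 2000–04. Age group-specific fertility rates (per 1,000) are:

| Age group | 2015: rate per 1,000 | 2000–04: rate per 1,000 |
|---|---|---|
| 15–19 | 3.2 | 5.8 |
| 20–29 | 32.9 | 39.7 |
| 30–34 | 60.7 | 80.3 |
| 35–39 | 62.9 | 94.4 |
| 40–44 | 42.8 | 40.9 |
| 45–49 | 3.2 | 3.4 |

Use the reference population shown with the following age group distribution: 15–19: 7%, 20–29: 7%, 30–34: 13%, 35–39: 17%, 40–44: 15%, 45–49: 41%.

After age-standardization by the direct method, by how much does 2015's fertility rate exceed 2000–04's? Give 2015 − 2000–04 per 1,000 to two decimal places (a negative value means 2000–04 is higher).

Standard weights: 0.07, 0.07, 0.13, 0.17, 0.15, 0.41.
2015: 0.0700×3.2 + 0.0700×32.9 + 0.1300×60.7 + 0.1700×62.9 + 0.1500×42.8 + 0.4100×3.2 = 28.8430 per 1,000.
2000–04: 0.0700×5.8 + 0.0700×39.7 + 0.1300×80.3 + 0.1700×94.4 + 0.1500×40.9 + 0.4100×3.4 = 37.2010 per 1,000.
Difference = 28.8430 − 37.2010 = -8.3580.

-8.36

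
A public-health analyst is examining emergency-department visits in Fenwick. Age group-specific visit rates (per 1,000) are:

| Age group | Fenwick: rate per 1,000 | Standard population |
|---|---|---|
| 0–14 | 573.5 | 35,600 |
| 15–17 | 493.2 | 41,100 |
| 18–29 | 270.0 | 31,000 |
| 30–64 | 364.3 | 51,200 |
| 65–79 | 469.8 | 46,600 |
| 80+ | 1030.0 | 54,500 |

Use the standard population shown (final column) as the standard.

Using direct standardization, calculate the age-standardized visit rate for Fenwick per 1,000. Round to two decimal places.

560.53

Standard total = 260,000; weights = 0.1369, 0.1581, 0.1192, 0.1969, 0.1792, 0.2096.
Standardized rate: 0.1369×573.5 + 0.1581×493.2 + 0.1192×270.0 + 0.1969×364.3 + 0.1792×469.8 + 0.2096×1030.0 = 560.5268 per 1,000.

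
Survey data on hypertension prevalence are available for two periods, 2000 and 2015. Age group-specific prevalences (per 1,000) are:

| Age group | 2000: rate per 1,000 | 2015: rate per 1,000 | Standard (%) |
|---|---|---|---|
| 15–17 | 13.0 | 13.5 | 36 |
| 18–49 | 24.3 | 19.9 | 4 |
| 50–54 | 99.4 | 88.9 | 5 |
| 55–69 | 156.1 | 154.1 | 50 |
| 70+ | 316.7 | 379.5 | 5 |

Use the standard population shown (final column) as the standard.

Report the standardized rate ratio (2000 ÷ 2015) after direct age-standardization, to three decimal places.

0.985

Standard weights: 0.36, 0.04, 0.05, 0.50, 0.05.
2000: 0.3600×13.0 + 0.0400×24.3 + 0.0500×99.4 + 0.5000×156.1 + 0.0500×316.7 = 104.5070 per 1,000.
2015: 0.3600×13.5 + 0.0400×19.9 + 0.0500×88.9 + 0.5000×154.1 + 0.0500×379.5 = 106.1260 per 1,000.
Ratio = 104.5070 ÷ 106.1260 = 0.98474.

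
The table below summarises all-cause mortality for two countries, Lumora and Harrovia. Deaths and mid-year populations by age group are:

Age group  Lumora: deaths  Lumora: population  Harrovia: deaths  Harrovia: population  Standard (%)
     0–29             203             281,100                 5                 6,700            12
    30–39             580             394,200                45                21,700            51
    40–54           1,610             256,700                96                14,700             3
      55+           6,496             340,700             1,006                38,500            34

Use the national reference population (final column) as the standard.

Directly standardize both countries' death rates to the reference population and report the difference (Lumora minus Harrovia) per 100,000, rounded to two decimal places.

-271.94

Age-specific rates per 100,000 for Lumora: 72.22, 147.13, 627.19, 1906.66.
For Harrovia: 74.63, 207.37, 653.06, 2612.99.
Standard weights: 0.12, 0.51, 0.03, 0.34.
Lumora: 0.1200×72.22 + 0.5100×147.13 + 0.0300×627.19 + 0.3400×1906.66 = 750.7851 per 100,000.
Harrovia: 0.1200×74.63 + 0.5100×207.37 + 0.0300×653.06 + 0.3400×2612.99 = 1022.7230 per 100,000.
Difference = 750.7851 − 1022.7230 = -271.9379.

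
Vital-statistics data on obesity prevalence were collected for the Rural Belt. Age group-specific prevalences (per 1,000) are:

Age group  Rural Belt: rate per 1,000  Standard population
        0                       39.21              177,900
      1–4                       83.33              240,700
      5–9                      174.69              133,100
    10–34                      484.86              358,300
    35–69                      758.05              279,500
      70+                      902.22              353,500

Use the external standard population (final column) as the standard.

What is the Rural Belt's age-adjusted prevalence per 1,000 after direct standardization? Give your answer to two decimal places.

Standard total = 1,543,000; weights = 0.1153, 0.1560, 0.0863, 0.2322, 0.1811, 0.2291.
Standardized rate: 0.1153×39.21 + 0.1560×83.33 + 0.0863×174.69 + 0.2322×484.86 + 0.1811×758.05 + 0.2291×902.22 = 489.1894 per 1,000.

489.19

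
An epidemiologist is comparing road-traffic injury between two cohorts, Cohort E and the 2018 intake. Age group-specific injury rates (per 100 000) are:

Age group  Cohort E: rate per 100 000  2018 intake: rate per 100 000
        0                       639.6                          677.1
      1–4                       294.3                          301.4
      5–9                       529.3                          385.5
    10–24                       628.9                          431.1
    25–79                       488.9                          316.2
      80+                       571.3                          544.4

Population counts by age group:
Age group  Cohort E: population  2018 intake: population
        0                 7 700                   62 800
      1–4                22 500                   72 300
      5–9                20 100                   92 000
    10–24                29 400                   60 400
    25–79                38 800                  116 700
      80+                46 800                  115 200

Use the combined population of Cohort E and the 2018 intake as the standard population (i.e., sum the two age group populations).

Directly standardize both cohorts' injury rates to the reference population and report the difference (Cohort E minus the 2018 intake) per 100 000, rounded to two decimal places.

90.23

Combined standard total = 684 700; weights = 0.1030, 0.1385, 0.1637, 0.1312, 0.2271, 0.2366.
Cohort E: 0.1030×639.6 + 0.1385×294.3 + 0.1637×529.3 + 0.1312×628.9 + 0.2271×488.9 + 0.2366×571.3 = 521.9450 per 100 000.
The 2018 intake: 0.1030×677.1 + 0.1385×301.4 + 0.1637×385.5 + 0.1312×431.1 + 0.2271×316.2 + 0.2366×544.4 = 431.7183 per 100 000.
Difference = 521.9450 − 431.7183 = 90.2267.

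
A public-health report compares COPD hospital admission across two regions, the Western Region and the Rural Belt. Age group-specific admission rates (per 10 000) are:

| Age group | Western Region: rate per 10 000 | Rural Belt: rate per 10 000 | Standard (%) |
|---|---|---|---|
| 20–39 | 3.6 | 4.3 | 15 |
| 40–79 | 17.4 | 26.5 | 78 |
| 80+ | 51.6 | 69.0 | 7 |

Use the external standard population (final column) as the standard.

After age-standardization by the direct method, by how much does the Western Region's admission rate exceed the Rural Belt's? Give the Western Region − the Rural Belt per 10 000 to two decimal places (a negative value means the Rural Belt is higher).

Standard weights: 0.15, 0.78, 0.07.
The Western Region: 0.1500×3.6 + 0.7800×17.4 + 0.0700×51.6 = 17.7240 per 10 000.
The Rural Belt: 0.1500×4.3 + 0.7800×26.5 + 0.0700×69.0 = 26.1450 per 10 000.
Difference = 17.7240 − 26.1450 = -8.4210.

-8.42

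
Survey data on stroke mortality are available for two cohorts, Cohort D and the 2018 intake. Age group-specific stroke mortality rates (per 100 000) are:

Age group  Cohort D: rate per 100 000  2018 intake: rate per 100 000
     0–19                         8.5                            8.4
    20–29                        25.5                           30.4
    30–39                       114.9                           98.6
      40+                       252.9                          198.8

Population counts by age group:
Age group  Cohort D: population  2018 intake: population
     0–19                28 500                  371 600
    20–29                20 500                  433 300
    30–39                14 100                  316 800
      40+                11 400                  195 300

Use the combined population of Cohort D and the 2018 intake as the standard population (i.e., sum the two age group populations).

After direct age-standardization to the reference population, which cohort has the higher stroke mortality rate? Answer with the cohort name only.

Cohort D

Combined standard total = 1 391 500; weights = 0.2875, 0.3261, 0.2378, 0.1485.
Cohort D: 0.2875×8.5 + 0.3261×25.5 + 0.2378×114.9 + 0.1485×252.9 = 75.6504 per 100 000.
The 2018 intake: 0.2875×8.4 + 0.3261×30.4 + 0.2378×98.6 + 0.1485×198.8 = 65.3073 per 100 000.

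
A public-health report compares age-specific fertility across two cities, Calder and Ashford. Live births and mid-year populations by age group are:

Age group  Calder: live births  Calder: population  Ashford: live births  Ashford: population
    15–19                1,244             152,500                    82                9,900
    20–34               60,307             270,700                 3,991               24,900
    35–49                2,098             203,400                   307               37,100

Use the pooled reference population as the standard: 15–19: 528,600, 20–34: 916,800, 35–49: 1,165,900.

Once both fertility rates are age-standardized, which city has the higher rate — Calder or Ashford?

Age-specific rates per 1,000 for Calder: 8.157, 222.782, 10.315.
For Ashford: 8.283, 160.281, 8.275.
Standard total = 2,611,300; weights = 0.2024, 0.3511, 0.4465.
Calder: 0.2024×8.157 + 0.3511×222.782 + 0.4465×10.315 = 84.4729 per 1,000.
Ashford: 0.2024×8.283 + 0.3511×160.281 + 0.4465×8.275 = 61.6443 per 1,000.

Calder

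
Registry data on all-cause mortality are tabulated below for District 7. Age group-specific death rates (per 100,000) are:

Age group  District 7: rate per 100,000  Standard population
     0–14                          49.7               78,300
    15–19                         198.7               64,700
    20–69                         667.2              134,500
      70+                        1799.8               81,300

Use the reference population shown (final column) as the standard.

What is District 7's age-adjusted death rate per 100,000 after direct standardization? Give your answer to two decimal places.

704.60

Standard total = 358,800; weights = 0.2182, 0.1803, 0.3749, 0.2266.
Standardized rate: 0.2182×49.7 + 0.1803×198.7 + 0.3749×667.2 + 0.2266×1799.8 = 704.5974 per 100,000.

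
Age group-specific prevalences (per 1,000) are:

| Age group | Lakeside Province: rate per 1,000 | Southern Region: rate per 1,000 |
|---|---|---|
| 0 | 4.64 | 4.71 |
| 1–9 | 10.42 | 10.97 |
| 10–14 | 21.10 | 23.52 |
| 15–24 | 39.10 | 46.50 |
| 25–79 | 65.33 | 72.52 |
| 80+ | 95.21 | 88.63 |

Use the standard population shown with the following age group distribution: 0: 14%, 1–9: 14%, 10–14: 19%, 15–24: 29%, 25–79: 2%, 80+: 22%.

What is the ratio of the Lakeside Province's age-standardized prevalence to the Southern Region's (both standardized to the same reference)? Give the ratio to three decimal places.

Standard weights: 0.14, 0.14, 0.19, 0.29, 0.02, 0.22.
The Lakeside Province: 0.1400×4.64 + 0.1400×10.42 + 0.1900×21.10 + 0.2900×39.10 + 0.0200×65.33 + 0.2200×95.21 = 39.7092 per 1,000.
The Southern Region: 0.1400×4.71 + 0.1400×10.97 + 0.1900×23.52 + 0.2900×46.50 + 0.0200×72.52 + 0.2200×88.63 = 41.0980 per 1,000.
Ratio = 39.7092 ÷ 41.0980 = 0.96621.

0.966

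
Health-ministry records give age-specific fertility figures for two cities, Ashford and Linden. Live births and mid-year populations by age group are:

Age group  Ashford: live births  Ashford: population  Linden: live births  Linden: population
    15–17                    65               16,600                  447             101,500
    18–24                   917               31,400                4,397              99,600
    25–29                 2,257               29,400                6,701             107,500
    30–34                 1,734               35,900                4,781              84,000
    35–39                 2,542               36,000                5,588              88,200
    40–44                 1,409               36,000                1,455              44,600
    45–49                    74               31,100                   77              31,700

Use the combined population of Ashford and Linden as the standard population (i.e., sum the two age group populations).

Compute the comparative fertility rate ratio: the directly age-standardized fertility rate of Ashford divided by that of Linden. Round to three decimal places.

Age-specific rates per 1,000 for Ashford: 3.916, 29.204, 76.769, 48.301, 70.611, 39.139, 2.379.
For Linden: 4.404, 44.147, 62.335, 56.917, 63.356, 32.623, 2.429.
Combined standard total = 773,500; weights = 0.1527, 0.1694, 0.1770, 0.1550, 0.1606, 0.1042, 0.0812.
Ashford: 0.1527×3.916 + 0.1694×29.204 + 0.1770×76.769 + 0.1550×48.301 + 0.1606×70.611 + 0.1042×39.139 + 0.0812×2.379 = 42.2275 per 1,000.
Linden: 0.1527×4.404 + 0.1694×44.147 + 0.1770×62.335 + 0.1550×56.917 + 0.1606×63.356 + 0.1042×32.623 + 0.0812×2.429 = 41.7738 per 1,000.
Ratio = 42.2275 ÷ 41.7738 = 1.01086.

1.011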